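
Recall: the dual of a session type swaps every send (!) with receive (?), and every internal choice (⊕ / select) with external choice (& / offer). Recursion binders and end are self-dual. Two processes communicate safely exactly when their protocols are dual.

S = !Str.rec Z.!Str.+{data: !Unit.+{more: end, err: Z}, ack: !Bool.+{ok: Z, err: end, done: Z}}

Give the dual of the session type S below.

!Str → ?Str
  rec Z → rec Z  (rec unchanged)
    !Str → ?Str
      +{data,ack} → &{data,ack}  (internal→external)
        [data]
          !Unit → ?Unit
            +{more,err} → &{more,err}  (internal→external)
              [more]
                end self-dual
              [err]
                Z self-dual
        [ack]
          !Bool → ?Bool
            +{ok,err,done} → &{ok,err,done}  (internal→external)
              [ok]
                Z self-dual
              [err]
                end self-dual
              [done]
                Z self-dual

?Str.rec Z.?Str.&{data: ?Unit.&{more: end, err: Z}, ack: ?Bool.&{ok: Z, err: end, done: Z}}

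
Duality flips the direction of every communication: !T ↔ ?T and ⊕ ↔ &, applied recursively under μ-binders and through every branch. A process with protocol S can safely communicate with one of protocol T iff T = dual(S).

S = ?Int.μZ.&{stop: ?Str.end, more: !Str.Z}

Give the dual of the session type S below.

!Int.μZ.⊕{stop: !Str.end, more: ?Str.Z}

?Int = !Int
  μZ = μZ  (rec unchanged)
    &{stop,more} = ⊕{stop,more}  (external→internal)
      [stop]
        ?Str = !Str
          end ↦ end
      [more]
        !Str = ?Str
          Z ↦ Z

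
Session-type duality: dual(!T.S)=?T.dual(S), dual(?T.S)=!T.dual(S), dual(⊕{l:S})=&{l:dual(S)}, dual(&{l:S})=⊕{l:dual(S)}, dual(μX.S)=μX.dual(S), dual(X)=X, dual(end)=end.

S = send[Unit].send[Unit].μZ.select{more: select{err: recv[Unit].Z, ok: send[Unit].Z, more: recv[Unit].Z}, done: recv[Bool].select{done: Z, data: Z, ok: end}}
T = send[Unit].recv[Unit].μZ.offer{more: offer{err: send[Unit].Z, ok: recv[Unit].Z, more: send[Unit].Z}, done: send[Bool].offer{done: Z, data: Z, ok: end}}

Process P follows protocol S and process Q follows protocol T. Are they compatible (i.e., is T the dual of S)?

send[Unit] | send[Unit]  ✗ same direction on both sides — not dual

NO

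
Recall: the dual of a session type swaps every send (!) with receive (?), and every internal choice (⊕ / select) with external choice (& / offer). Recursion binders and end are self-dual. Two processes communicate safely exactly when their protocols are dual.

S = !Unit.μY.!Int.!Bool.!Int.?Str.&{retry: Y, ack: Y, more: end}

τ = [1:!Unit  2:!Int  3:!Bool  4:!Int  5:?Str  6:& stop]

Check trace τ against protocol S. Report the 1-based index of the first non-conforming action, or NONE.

6

[1] !Unit  ✓  state: μY.…
[2] !Int  ✓  state: !Bool.!Int.?Str.&{retry: μY.…, ack: μY.…, more: end}
[3] !Bool  ✓  state: !Int.?Str.&{retry: μY.…, ack: μY.…, more: end}
[4] !Int  ✓  state: ?Str.&{retry: μY.…, ack: μY.…, more: end}
[5] ?Str  ✓  state: &{retry: μY.…, ack: μY.…, more: end}
[6] got & stop, protocol expects & retry or & ack or & more  ✗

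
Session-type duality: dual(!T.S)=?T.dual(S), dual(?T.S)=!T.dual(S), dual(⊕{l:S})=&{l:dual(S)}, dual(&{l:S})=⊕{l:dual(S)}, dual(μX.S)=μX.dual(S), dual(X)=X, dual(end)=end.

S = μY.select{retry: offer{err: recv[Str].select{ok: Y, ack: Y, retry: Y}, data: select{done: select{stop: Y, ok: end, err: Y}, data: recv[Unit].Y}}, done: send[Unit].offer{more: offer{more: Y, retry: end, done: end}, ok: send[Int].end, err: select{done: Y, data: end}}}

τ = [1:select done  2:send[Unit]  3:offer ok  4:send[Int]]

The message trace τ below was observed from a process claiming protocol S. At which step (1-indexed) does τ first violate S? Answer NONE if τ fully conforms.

NONE

@1 select done  ok  cont: send[Unit].offer{more: offer{more: μY.…, retry: end, done: end}, ok: send[Int].end, err: select{done: μY.…, data: end}}
@2 send[Unit]  ok  cont: offer{more: offer{more: μY.…, retry: end, done: end}, ok: send[Int].end, err: select{done: μY.…, data: end}}
@3 offer ok  ok  cont: send[Int].end
@4 send[Int]  ok  cont: end
τ conforms to S (length 4)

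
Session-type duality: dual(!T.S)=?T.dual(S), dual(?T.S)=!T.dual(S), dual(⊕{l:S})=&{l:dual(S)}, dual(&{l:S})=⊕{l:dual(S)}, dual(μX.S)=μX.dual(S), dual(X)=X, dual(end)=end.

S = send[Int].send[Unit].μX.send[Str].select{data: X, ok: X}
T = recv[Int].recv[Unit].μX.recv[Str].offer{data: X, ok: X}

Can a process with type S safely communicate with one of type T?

send[Int] vs recv[Int]  ✓
  send[Unit] vs recv[Unit]  ✓
    μX vs μX  ✓ (μ self-dual)
      send[Str] vs recv[Str]  ✓
        select{data,ok} vs offer{data,ok}  ✓ same labels
          case data:
            X vs X  ✓
          case ok:
            X vs X  ✓

YES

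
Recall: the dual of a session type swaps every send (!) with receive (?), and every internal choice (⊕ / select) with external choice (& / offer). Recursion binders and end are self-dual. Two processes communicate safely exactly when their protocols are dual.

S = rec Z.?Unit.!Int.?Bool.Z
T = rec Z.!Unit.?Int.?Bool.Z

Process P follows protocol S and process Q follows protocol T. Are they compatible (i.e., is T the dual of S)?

rec Z ‖ rec Z  match (rec unchanged)
  ?Unit ‖ !Unit  match
    !Int ‖ ?Int  match
      ?Bool ‖ ?Bool  ✗ same direction on both sides — not dual

NO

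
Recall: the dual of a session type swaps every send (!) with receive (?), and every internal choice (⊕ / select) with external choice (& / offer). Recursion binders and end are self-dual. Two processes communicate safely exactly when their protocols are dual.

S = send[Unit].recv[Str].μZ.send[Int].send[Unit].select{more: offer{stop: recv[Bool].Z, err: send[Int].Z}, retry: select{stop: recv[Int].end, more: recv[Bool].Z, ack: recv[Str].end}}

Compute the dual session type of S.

send[Unit] → recv[Unit]
  recv[Str] → send[Str]
    μZ → μZ  (binder kept)
      send[Int] → recv[Int]
        send[Unit] → recv[Unit]
          select{more,retry} → offer{more,retry}  (select→offer)
            case more:
              offer{stop,err} → select{stop,err}  (offer→select)
                case stop:
                  recv[Bool] → send[Bool]
                    Z self-dual
                case err:
                  send[Int] → recv[Int]
                    Z self-dual
            case retry:
              select{stop,more,ack} → offer{stop,more,ack}  (select→offer)
                case stop:
                  recv[Int] → send[Int]
                    end self-dual
                case more:
                  recv[Bool] → send[Bool]
                    Z self-dual
                case ack:
                  recv[Str] → send[Str]
                    end self-dual

recv[Unit].send[Str].μZ.recv[Int].recv[Unit].offer{more: select{stop: send[Bool].Z, err: recv[Int].Z}, retry: offer{stop: send[Int].end, more: send[Bool].Z, ack: send[Str].end}}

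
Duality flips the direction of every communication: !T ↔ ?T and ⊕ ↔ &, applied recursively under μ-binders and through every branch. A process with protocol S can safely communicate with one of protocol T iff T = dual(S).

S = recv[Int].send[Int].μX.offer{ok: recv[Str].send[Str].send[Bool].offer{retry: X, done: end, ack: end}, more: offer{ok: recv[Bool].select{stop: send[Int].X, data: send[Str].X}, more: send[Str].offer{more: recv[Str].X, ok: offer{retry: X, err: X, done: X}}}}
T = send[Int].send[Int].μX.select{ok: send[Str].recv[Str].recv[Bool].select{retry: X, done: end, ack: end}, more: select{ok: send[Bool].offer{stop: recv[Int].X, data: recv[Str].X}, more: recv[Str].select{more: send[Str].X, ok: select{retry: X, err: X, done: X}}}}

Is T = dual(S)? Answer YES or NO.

NO

recv[Int] | send[Int]  match
  send[Int] | send[Int]  ✗ same direction on both sides — not dual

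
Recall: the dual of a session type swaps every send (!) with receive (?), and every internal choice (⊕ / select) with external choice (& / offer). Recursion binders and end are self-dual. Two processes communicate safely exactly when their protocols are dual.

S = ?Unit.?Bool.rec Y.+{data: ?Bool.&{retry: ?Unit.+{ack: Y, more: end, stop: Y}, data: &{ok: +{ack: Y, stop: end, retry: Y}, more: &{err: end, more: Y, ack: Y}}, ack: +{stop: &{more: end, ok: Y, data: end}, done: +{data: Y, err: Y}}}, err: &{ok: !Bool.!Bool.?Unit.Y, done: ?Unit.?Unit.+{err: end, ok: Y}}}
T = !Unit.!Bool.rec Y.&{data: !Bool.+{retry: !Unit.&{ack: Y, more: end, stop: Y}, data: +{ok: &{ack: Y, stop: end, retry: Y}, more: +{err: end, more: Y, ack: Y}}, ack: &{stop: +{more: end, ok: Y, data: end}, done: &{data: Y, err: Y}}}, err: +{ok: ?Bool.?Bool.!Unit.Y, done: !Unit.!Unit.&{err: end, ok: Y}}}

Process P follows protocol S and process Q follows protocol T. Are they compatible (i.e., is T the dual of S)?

?Unit | !Unit  ok
  ?Bool | !Bool  ok
    rec Y | rec Y  ok (rec unchanged)
      +{data,err} | &{data,err}  ok labels match
        case data:
          ?Bool | !Bool  ok
            &{retry,data,ack} | +{retry,data,ack}  ok labels match
              case retry:
                ?Unit | !Unit  ok
                  +{ack,more,stop} | &{ack,more,stop}  ok labels match
                    case ack:
                      Y | Y  ok
                    case more:
                      end | end  ok
                    case stop:
                      Y | Y  ok
              case data:
                &{ok,more} | +{ok,more}  ok labels match
                  case ok:
                    +{ack,stop,retry} | &{ack,stop,retry}  ok labels match
                      case ack:
                        Y | Y  ok
                      case stop:
                        end | end  ok
                      case retry:
                        Y | Y  ok
                  case more:
                    &{err,more,ack} | +{err,more,ack}  ok labels match
                      case err:
                        end | end  ok
                      case more:
                        Y | Y  ok
                      case ack:
                        Y | Y  ok
              case ack:
                +{stop,done} | &{stop,done}  ok labels match
                  case stop:
                    &{more,ok,data} | +{more,ok,data}  ok labels match
                      case more:
                        end | end  ok
                      case ok:
                        Y | Y  ok
                      case data:
                        end | end  ok
                  case done:
                    +{data,err} | &{data,err}  ok labels match
                      case data:
                        Y | Y  ok
                      case err:
                        Y | Y  ok
        case err:
          &{ok,done} | +{ok,done}  ok labels match
            case ok:
              !Bool | ?Bool  ok
                !Bool | ?Bool  ok
                  ?Unit | !Unit  ok
                    Y | Y  ok
            case done:
              ?Unit | !Unit  ok
                ?Unit | !Unit  ok
                  +{err,ok} | &{err,ok}  ok labels match
                    case err:
                      end | end  ok
                    case ok:
                      Y | Y  ok

YES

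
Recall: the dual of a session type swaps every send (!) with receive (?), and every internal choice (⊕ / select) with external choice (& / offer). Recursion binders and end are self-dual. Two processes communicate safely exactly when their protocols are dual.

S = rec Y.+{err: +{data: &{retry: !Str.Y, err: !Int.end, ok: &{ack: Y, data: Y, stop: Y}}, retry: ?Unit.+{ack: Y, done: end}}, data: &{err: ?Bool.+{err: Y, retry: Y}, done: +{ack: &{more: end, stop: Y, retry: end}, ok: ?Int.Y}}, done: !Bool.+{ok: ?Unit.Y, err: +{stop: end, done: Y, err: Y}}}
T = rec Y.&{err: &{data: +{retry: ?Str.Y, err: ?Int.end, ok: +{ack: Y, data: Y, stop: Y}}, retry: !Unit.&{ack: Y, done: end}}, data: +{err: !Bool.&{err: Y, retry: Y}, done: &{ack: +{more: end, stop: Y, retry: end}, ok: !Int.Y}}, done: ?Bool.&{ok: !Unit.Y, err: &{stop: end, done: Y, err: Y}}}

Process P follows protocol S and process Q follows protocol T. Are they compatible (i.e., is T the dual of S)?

rec Y ‖ rec Y  ok (binder kept)
  +{err,data,done} ‖ &{err,data,done}  ok label sets agree
    case err:
      +{data,retry} ‖ &{data,retry}  ok label sets agree
        case data:
          &{retry,err,ok} ‖ +{retry,err,ok}  ok label sets agree
            case retry:
              !Str ‖ ?Str  ok
                Y ‖ Y  ok
            case err:
              !Int ‖ ?Int  ok
                end ‖ end  ok
            case ok:
              &{ack,data,stop} ‖ +{ack,data,stop}  ok label sets agree
                case ack:
                  Y ‖ Y  ok
                case data:
                  Y ‖ Y  ok
                case stop:
                  Y ‖ Y  ok
        case retry:
          ?Unit ‖ !Unit  ok
            +{ack,done} ‖ &{ack,done}  ok label sets agree
              case ack:
                Y ‖ Y  ok
              case done:
                end ‖ end  ok
    case data:
      &{err,done} ‖ +{err,done}  ok label sets agree
        case err:
          ?Bool ‖ !Bool  ok
            +{err,retry} ‖ &{err,retry}  ok label sets agree
              case err:
                Y ‖ Y  ok
              case retry:
                Y ‖ Y  ok
        case done:
          +{ack,ok} ‖ &{ack,ok}  ok label sets agree
            case ack:
              &{more,stop,retry} ‖ +{more,stop,retry}  ok label sets agree
                case more:
                  end ‖ end  ok
                case stop:
                  Y ‖ Y  ok
                case retry:
                  end ‖ end  ok
            case ok:
              ?Int ‖ !Int  ok
                Y ‖ Y  ok
    case done:
      !Bool ‖ ?Bool  ok
        +{ok,err} ‖ &{ok,err}  ok label sets agree
          case ok:
            ?Unit ‖ !Unit  ok
              Y ‖ Y  ok
          case err:
            +{stop,done,err} ‖ &{stop,done,err}  ok label sets agree
              case stop:
                end ‖ end  ok
              case done:
                Y ‖ Y  ok
              case err:
                Y ‖ Y  ok

YES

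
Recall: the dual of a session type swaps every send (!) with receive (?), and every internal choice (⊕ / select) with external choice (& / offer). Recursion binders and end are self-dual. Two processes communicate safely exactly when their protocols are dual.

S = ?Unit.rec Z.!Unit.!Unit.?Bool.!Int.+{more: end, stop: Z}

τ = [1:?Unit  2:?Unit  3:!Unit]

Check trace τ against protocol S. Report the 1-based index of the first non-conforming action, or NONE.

2

step 1: ?Unit  match  now at rec Z.…
step 2: got ?Unit, protocol expects !Unit  ✗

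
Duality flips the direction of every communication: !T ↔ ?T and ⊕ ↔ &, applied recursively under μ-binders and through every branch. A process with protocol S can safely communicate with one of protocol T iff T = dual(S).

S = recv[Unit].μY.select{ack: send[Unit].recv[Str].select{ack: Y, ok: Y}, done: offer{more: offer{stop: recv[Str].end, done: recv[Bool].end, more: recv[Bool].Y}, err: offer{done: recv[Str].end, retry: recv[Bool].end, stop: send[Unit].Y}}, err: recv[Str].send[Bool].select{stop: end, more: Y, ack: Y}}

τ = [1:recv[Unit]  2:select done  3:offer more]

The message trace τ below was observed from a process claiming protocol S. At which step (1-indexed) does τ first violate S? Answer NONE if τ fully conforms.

step 1: recv[Unit]  ok  cont: μY.…
step 2: select done  ok  cont: offer{more: offer{stop: recv[Str].end, done: recv[Bool].end, more: recv[Bool].μY.…}, err: offer{done: recv[Str].end, retry: recv[Bool].end, stop: send[Unit].μY.…}}
step 3: offer more  ok  cont: offer{stop: recv[Str].end, done: recv[Bool].end, more: recv[Bool].μY.…}
all 3 steps conform

NONE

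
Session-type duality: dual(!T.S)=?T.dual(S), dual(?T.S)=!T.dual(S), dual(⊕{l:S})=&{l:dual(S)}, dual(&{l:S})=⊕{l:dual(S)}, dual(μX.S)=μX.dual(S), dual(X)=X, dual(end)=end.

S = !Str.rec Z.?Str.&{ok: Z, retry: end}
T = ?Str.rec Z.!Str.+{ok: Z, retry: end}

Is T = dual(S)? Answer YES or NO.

!Str vs ?Str  match
  rec Z vs rec Z  match (μ self-dual)
    ?Str vs !Str  match
      &{ok,retry} vs +{ok,retry}  match labels match
        [ok]
          Z vs Z  match
        [retry]
          end vs end  match

YES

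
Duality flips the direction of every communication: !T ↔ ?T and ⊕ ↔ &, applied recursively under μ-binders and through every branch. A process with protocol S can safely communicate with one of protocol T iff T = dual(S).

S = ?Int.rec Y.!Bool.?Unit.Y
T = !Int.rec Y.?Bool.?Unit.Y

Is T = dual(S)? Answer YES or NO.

?Int vs !Int  match
  rec Y vs rec Y  match (rec unchanged)
    !Bool vs ?Bool  match
      ?Unit vs ?Unit  ✗ same direction on both sides — not dual

NO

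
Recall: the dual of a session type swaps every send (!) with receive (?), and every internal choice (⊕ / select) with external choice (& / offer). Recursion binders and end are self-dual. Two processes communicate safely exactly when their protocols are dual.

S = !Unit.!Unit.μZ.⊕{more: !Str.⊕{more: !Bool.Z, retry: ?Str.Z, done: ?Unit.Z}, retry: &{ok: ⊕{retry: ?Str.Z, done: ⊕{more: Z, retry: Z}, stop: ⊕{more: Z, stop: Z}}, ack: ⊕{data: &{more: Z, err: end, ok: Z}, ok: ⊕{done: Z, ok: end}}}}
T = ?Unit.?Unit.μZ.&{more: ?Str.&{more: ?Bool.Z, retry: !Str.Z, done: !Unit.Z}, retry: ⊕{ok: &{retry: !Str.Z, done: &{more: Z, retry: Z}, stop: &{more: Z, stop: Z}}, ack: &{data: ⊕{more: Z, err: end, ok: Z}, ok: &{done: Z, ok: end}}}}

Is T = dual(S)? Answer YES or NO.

!Unit vs ?Unit  match
  !Unit vs ?Unit  match
    μZ vs μZ  match (μ self-dual)
      ⊕{more,retry} vs &{more,retry}  match same labels
        [more]
          !Str vs ?Str  match
            ⊕{more,retry,done} vs &{more,retry,done}  match same labels
              [more]
                !Bool vs ?Bool  match
                  Z vs Z  match
              [retry]
                ?Str vs !Str  match
                  Z vs Z  match
              [done]
                ?Unit vs !Unit  match
                  Z vs Z  match
        [retry]
          &{ok,ack} vs ⊕{ok,ack}  match same labels
            [ok]
              ⊕{retry,done,stop} vs &{retry,done,stop}  match same labels
                [retry]
                  ?Str vs !Str  match
                    Z vs Z  match
                [done]
                  ⊕{more,retry} vs &{more,retry}  match same labels
                    [more]
                      Z vs Z  match
                    [retry]
                      Z vs Z  match
                [stop]
                  ⊕{more,stop} vs &{more,stop}  match same labels
                    [more]
                      Z vs Z  match
                    [stop]
                      Z vs Z  match
            [ack]
              ⊕{data,ok} vs &{data,ok}  match same labels
                [data]
                  &{more,err,ok} vs ⊕{more,err,ok}  match same labels
                    [more]
                      Z vs Z  match
                    [err]
                      end vs end  match
                    [ok]
                      Z vs Z  match
                [ok]
                  ⊕{done,ok} vs &{done,ok}  match same labels
                    [done]
                      Z vs Z  match
                    [ok]
                      end vs end  match

YES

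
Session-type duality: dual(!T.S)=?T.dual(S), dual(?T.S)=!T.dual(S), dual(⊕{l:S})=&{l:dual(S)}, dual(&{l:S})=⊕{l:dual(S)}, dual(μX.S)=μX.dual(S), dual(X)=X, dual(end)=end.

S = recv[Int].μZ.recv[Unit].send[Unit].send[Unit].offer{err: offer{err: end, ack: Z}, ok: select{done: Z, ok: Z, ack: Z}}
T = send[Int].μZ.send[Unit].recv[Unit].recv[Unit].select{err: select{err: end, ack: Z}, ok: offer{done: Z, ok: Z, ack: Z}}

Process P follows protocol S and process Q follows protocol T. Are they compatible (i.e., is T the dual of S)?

YES

recv[Int] vs send[Int]  ✓
  μZ vs μZ  ✓ (rec unchanged)
    recv[Unit] vs send[Unit]  ✓
      send[Unit] vs recv[Unit]  ✓
        send[Unit] vs recv[Unit]  ✓
          offer{err,ok} vs select{err,ok}  ✓ labels match
            case err:
              offer{err,ack} vs select{err,ack}  ✓ labels match
                case err:
                  end vs end  ✓
                case ack:
                  Z vs Z  ✓
            case ok:
              select{done,ok,ack} vs offer{done,ok,ack}  ✓ labels match
                case done:
                  Z vs Z  ✓
                case ok:
                  Z vs Z  ✓
                case ack:
                  Z vs Z  ✓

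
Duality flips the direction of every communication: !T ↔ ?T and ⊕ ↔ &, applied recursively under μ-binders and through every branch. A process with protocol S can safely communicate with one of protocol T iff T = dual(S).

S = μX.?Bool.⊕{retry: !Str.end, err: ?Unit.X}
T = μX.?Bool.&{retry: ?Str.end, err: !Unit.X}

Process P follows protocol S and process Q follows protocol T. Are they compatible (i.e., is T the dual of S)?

μX | μX  ✓ (μ self-dual)
  ?Bool | ?Bool  ✗ same direction on both sides — not dual

NO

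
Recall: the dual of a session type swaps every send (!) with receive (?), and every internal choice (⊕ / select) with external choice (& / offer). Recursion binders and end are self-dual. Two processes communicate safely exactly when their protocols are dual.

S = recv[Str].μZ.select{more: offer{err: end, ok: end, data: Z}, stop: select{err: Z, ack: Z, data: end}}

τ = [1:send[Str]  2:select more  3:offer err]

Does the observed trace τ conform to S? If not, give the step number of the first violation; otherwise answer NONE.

[1] got send[Str], protocol expects recv[Str]  ✗

1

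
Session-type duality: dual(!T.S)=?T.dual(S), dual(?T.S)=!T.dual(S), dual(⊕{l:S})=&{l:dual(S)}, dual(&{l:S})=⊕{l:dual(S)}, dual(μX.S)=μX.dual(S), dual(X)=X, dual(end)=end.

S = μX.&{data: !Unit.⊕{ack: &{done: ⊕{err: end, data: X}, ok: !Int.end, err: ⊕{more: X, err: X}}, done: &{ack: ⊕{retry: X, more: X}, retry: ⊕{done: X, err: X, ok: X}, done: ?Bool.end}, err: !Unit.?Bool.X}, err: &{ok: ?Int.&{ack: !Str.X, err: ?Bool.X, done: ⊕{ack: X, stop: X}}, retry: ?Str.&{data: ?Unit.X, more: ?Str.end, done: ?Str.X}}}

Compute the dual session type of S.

μX = μX  (rec unchanged)
  &{data,err} = ⊕{data,err}  (external→internal)
    case data:
      !Unit = ?Unit
        ⊕{ack,done,err} = &{ack,done,err}  (internal→external)
          case ack:
            &{done,ok,err} = ⊕{done,ok,err}  (external→internal)
              case done:
                ⊕{err,data} = &{err,data}  (internal→external)
                  case err:
                    end ↦ end
                  case data:
                    X ↦ X
              case ok:
                !Int = ?Int
                  end ↦ end
              case err:
                ⊕{more,err} = &{more,err}  (internal→external)
                  case more:
                    X ↦ X
                  case err:
                    X ↦ X
          case done:
            &{ack,retry,done} = ⊕{ack,retry,done}  (external→internal)
              case ack:
                ⊕{retry,more} = &{retry,more}  (internal→external)
                  case retry:
                    X ↦ X
                  case more:
                    X ↦ X
              case retry:
                ⊕{done,err,ok} = &{done,err,ok}  (internal→external)
                  case done:
                    X ↦ X
                  case err:
                    X ↦ X
                  case ok:
                    X ↦ X
              case done:
                ?Bool = !Bool
                  end ↦ end
          case err:
            !Unit = ?Unit
              ?Bool = !Bool
                X ↦ X
    case err:
      &{ok,retry} = ⊕{ok,retry}  (external→internal)
        case ok:
          ?Int = !Int
            &{ack,err,done} = ⊕{ack,err,done}  (external→internal)
              case ack:
                !Str = ?Str
                  X ↦ X
              case err:
                ?Bool = !Bool
                  X ↦ X
              case done:
                ⊕{ack,stop} = &{ack,stop}  (internal→external)
                  case ack:
                    X ↦ X
                  case stop:
                    X ↦ X
        case retry:
          ?Str = !Str
            &{data,more,done} = ⊕{data,more,done}  (external→internal)
              case data:
                ?Unit = !Unit
                  X ↦ X
              case more:
                ?Str = !Str
                  end ↦ end
              case done:
                ?Str = !Str
                  X ↦ X

μX.⊕{data: ?Unit.&{ack: ⊕{done: &{err: end, data: X}, ok: ?Int.end, err: &{more: X, err: X}}, done: ⊕{ack: &{retry: X, more: X}, retry: &{done: X, err: X, ok: X}, done: !Bool.end}, err: ?Unit.!Bool.X}, err: ⊕{ok: !Int.⊕{ack: ?Str.X, err: !Bool.X, done: &{ack: X, stop: X}}, retry: !Str.⊕{data: !Unit.X, more: !Str.end, done: !Str.X}}}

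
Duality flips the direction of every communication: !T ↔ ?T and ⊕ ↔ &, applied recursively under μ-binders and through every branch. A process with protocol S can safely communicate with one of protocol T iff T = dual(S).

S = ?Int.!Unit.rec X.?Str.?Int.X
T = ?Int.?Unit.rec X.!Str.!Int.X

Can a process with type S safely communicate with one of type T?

?Int ‖ ?Int  ✗ same direction on both sides — not dual

NO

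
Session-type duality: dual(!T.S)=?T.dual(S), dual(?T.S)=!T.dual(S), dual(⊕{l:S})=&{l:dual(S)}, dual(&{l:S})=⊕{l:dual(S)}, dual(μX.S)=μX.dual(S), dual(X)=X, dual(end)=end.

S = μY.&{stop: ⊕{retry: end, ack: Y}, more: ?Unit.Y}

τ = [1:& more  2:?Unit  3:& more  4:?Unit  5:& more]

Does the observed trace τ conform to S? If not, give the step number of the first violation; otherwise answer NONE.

[1] & more  match  state: ?Unit.μY.…
[2] ?Unit  match  state: μY.…
[3] & more  match  state: ?Unit.μY.…
[4] ?Unit  match  state: μY.…
[5] & more  match  state: ?Unit.μY.…
trace exhausted — no violation

NONE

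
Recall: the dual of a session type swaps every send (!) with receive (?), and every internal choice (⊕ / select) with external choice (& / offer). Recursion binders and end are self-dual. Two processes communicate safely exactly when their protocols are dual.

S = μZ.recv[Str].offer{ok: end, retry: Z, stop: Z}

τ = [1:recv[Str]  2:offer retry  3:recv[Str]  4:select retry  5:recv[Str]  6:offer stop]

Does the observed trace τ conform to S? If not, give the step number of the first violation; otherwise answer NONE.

[1] recv[Str]  ✓  state: offer{ok: end, retry: μZ.…, stop: μZ.…}
[2] offer retry  ✓  state: μZ.…
[3] recv[Str]  ✓  state: offer{ok: end, retry: μZ.…, stop: μZ.…}
[4] got select retry, protocol expects offer ok or offer retry or offer stop  ✗

4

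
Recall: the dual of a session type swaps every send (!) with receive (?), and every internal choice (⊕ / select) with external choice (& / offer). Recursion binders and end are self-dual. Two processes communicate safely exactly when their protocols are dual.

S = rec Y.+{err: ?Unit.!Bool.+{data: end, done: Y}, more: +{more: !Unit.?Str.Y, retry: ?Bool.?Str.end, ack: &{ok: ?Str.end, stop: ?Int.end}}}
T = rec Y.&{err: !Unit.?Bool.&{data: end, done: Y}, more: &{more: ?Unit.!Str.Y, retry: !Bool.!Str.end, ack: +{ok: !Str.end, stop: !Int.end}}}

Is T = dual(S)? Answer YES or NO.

rec Y | rec Y  match (μ self-dual)
  +{err,more} | &{err,more}  match labels match
    case err:
      ?Unit | !Unit  match
        !Bool | ?Bool  match
          +{data,done} | &{data,done}  match labels match
            case data:
              end | end  match
            case done:
              Y | Y  match
    case more:
      +{more,retry,ack} | &{more,retry,ack}  match labels match
        case more:
          !Unit | ?Unit  match
            ?Str | !Str  match
              Y | Y  match
        case retry:
          ?Bool | !Bool  match
            ?Str | !Str  match
              end | end  match
        case ack:
          &{ok,stop} | +{ok,stop}  match labels match
            case ok:
              ?Str | !Str  match
                end | end  match
            case stop:
              ?Int | !Int  match
                end | end  match

YES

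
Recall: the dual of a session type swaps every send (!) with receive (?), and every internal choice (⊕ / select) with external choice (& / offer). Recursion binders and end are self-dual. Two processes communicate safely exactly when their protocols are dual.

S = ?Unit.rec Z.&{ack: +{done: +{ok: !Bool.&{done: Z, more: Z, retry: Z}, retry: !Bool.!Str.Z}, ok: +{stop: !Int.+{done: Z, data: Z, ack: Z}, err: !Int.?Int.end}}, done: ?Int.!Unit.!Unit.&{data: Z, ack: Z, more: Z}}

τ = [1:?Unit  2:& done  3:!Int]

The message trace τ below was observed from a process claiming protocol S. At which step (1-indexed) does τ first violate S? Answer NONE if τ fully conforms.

step 1: ?Unit  ✓  cont: rec Z.…
step 2: & done  ✓  cont: ?Int.!Unit.!Unit.&{data: rec Z.…, ack: rec Z.…, more: rec Z.…}
step 3: got !Int, protocol expects ?Int  ✗

3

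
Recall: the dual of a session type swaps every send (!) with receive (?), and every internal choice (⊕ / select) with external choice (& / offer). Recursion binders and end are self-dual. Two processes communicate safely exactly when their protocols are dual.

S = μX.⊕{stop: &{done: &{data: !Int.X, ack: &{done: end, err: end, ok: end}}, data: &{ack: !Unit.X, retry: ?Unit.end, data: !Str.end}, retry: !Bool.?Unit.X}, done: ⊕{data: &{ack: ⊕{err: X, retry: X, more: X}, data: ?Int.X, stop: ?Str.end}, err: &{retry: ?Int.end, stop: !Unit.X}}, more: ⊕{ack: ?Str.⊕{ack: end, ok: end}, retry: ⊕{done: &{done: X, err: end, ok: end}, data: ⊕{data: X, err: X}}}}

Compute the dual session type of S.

μX ↦ μX  (μ self-dual)
  ⊕{stop,done,more} ↦ &{stop,done,more}  (internal→external)
    [stop]
      &{done,data,retry} ↦ ⊕{done,data,retry}  (&→⊕)
        [done]
          &{data,ack} ↦ ⊕{data,ack}  (&→⊕)
            [data]
              !Int ↦ ?Int
                X ↦ X
            [ack]
              &{done,err,ok} ↦ ⊕{done,err,ok}  (&→⊕)
                [done]
                  end ↦ end
                [err]
                  end ↦ end
                [ok]
                  end ↦ end
        [data]
          &{ack,retry,data} ↦ ⊕{ack,retry,data}  (&→⊕)
            [ack]
              !Unit ↦ ?Unit
                X ↦ X
            [retry]
              ?Unit ↦ !Unit
                end ↦ end
            [data]
              !Str ↦ ?Str
                end ↦ end
        [retry]
          !Bool ↦ ?Bool
            ?Unit ↦ !Unit
              X ↦ X
    [done]
      ⊕{data,err} ↦ &{data,err}  (internal→external)
        [data]
          &{ack,data,stop} ↦ ⊕{ack,data,stop}  (&→⊕)
            [ack]
              ⊕{err,retry,more} ↦ &{err,retry,more}  (internal→external)
                [err]
                  X ↦ X
                [retry]
                  X ↦ X
                [more]
                  X ↦ X
            [data]
              ?Int ↦ !Int
                X ↦ X
            [stop]
              ?Str ↦ !Str
                end ↦ end
        [err]
          &{retry,stop} ↦ ⊕{retry,stop}  (&→⊕)
            [retry]
              ?Int ↦ !Int
                end ↦ end
            [stop]
              !Unit ↦ ?Unit
                X ↦ X
    [more]
      ⊕{ack,retry} ↦ &{ack,retry}  (internal→external)
        [ack]
          ?Str ↦ !Str
            ⊕{ack,ok} ↦ &{ack,ok}  (internal→external)
              [ack]
                end ↦ end
              [ok]
                end ↦ end
        [retry]
          ⊕{done,data} ↦ &{done,data}  (internal→external)
            [done]
              &{done,err,ok} ↦ ⊕{done,err,ok}  (&→⊕)
                [done]
                  X ↦ X
                [err]
                  end ↦ end
                [ok]
                  end ↦ end
            [data]
              ⊕{data,err} ↦ &{data,err}  (internal→external)
                [data]
                  X ↦ X
                [err]
                  X ↦ X

μX.&{stop: ⊕{done: ⊕{data: ?Int.X, ack: ⊕{done: end, err: end, ok: end}}, data: ⊕{ack: ?Unit.X, retry: !Unit.end, data: ?Str.end}, retry: ?Bool.!Unit.X}, done: &{data: ⊕{ack: &{err: X, retry: X, more: X}, data: !Int.X, stop: !Str.end}, err: ⊕{retry: !Int.end, stop: ?Unit.X}}, more: &{ack: !Str.&{ack: end, ok: end}, retry: &{done: ⊕{done: X, err: end, ok: end}, data: &{data: X, err: X}}}}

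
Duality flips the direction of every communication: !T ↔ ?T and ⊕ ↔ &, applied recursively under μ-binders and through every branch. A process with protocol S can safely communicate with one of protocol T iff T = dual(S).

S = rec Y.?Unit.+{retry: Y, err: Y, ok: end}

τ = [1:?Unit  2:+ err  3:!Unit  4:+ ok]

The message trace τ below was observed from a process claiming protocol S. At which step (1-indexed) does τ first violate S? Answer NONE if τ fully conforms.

@1 ?Unit  ok  now at +{retry: rec Y.…, err: rec Y.…, ok: end}
@2 + err  ok  now at rec Y.…
@3 got !Unit, protocol expects ?Unit  ✗

3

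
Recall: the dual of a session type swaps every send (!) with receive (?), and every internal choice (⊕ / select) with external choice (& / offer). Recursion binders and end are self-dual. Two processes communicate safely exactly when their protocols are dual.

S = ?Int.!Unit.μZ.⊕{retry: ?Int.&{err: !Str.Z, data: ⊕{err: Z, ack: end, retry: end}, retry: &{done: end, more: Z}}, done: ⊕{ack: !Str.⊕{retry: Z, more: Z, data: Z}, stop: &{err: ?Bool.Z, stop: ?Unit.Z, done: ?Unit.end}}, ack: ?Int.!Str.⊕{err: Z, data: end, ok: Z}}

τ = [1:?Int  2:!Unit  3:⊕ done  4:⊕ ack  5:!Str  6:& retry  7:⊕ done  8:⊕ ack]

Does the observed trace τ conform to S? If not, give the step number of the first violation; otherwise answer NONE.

6

@1 ?Int  ✓  cont: !Unit.μZ.…
@2 !Unit  ✓  cont: μZ.…
@3 ⊕ done  ✓  cont: ⊕{ack: !Str.⊕{retry: μZ.…, more: μZ.…, data: μZ.…}, stop: &{err: ?Bool.μZ.…, stop: ?Unit.μZ.…, done: ?Unit.end}}
@4 ⊕ ack  ✓  cont: !Str.⊕{retry: μZ.…, more: μZ.…, data: μZ.…}
@5 !Str  ✓  cont: ⊕{retry: μZ.…, more: μZ.…, data: μZ.…}
@6 got & retry, protocol expects ⊕ retry or ⊕ more or ⊕ data  ✗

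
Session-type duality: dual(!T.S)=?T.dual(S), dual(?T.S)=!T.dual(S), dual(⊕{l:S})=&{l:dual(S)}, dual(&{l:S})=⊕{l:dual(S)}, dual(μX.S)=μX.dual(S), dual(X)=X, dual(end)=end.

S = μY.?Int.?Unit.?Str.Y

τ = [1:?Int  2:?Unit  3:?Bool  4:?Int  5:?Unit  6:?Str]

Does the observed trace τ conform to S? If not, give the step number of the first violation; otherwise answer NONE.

3

step 1: ?Int  ✓  state: ?Unit.?Str.μY.…
step 2: ?Unit  ✓  state: ?Str.μY.…
step 3: got ?Bool, protocol expects ?Str  ✗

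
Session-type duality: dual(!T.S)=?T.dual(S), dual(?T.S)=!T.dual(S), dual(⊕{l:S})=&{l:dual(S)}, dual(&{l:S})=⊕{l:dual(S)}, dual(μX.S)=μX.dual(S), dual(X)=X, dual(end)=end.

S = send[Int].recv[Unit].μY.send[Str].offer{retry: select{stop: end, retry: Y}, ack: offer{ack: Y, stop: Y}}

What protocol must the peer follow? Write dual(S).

recv[Int].send[Unit].μY.recv[Str].select{retry: offer{stop: end, retry: Y}, ack: select{ack: Y, stop: Y}}

send[Int] = recv[Int]
  recv[Unit] = send[Unit]
    μY = μY  (μ self-dual)
      send[Str] = recv[Str]
        offer{retry,ack} = select{retry,ack}  (offer→select)
          [retry]
            select{stop,retry} = offer{stop,retry}  (⊕→&)
              [stop]
                dual(end) = end
              [retry]
                dual(Y) = Y
          [ack]
            offer{ack,stop} = select{ack,stop}  (offer→select)
              [ack]
                dual(Y) = Y
              [stop]
                dual(Y) = Y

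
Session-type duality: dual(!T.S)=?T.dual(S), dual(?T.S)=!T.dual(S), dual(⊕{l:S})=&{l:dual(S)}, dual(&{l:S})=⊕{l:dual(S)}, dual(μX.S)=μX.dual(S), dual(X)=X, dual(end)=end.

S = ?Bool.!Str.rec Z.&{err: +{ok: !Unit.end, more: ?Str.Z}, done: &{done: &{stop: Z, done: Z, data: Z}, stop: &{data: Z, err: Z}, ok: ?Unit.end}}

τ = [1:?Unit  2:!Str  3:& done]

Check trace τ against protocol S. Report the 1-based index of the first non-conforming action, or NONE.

1

step 1: got ?Unit, protocol expects ?Bool  ✗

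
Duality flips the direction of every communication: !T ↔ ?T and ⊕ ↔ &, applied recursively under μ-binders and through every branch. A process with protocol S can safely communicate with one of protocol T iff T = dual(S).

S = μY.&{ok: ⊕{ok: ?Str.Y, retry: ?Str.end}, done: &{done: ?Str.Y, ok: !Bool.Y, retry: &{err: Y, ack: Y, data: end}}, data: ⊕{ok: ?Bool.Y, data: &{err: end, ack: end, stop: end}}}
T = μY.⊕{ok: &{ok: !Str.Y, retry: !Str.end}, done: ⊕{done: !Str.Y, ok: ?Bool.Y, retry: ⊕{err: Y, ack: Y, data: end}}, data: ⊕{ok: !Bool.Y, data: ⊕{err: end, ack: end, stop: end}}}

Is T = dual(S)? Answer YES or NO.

μY | μY  match (rec unchanged)
  &{ok,done,data} | ⊕{ok,done,data}  match labels match
    case ok:
      ⊕{ok,retry} | &{ok,retry}  match labels match
        case ok:
          ?Str | !Str  match
            Y | Y  match
        case retry:
          ?Str | !Str  match
            end | end  match
    case done:
      &{done,ok,retry} | ⊕{done,ok,retry}  match labels match
        case done:
          ?Str | !Str  match
            Y | Y  match
        case ok:
          !Bool | ?Bool  match
            Y | Y  match
        case retry:
          &{err,ack,data} | ⊕{err,ack,data}  match labels match
            case err:
              Y | Y  match
            case ack:
              Y | Y  match
            case data:
              end | end  match
    case data:
      ⊕{ok,data} | ⊕{ok,data}  ✗ choice polarity not flipped — not dual

NO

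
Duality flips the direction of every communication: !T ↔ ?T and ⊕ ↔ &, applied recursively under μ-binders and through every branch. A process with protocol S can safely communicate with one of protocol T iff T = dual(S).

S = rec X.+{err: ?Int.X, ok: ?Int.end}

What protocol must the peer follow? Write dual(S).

rec X = rec X  (μ self-dual)
  +{err,ok} = &{err,ok}  (internal→external)
    [err]
      ?Int = !Int
        X ↦ X
    [ok]
      ?Int = !Int
        end ↦ end

rec X.&{err: !Int.X, ok: !Int.end}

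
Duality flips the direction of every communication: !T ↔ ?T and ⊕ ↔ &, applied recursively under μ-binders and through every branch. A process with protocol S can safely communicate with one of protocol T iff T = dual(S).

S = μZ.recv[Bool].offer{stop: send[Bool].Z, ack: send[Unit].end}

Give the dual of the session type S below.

μZ ↦ μZ  (rec unchanged)
  recv[Bool] ↦ send[Bool]
    offer{stop,ack} ↦ select{stop,ack}  (external→internal)
      • stop:
        send[Bool] ↦ recv[Bool]
          Z self-dual
      • ack:
        send[Unit] ↦ recv[Unit]
          end self-dual

μZ.send[Bool].select{stop: recv[Bool].Z, ack: recv[Unit].end}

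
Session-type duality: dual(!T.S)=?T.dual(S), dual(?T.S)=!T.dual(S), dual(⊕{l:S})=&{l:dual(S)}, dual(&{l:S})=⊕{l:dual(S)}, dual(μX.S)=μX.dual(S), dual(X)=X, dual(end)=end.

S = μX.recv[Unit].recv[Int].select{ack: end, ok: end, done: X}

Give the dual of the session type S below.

μX → μX  (μ self-dual)
  recv[Unit] → send[Unit]
    recv[Int] → send[Int]
      select{ack,ok,done} → offer{ack,ok,done}  (internal→external)
        [ack]
          dual(end) = end
        [ok]
          dual(end) = end
        [done]
          dual(X) = X

μX.send[Unit].send[Int].offer{ack: end, ok: end, done: X}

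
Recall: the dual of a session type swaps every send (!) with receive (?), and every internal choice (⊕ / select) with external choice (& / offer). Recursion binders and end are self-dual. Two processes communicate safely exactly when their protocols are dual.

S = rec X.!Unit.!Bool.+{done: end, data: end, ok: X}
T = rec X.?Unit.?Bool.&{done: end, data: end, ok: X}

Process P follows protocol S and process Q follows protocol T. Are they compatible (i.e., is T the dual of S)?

YES

rec X ‖ rec X  ✓ (μ self-dual)
  !Unit ‖ ?Unit  ✓
    !Bool ‖ ?Bool  ✓
      +{done,data,ok} ‖ &{done,data,ok}  ✓ same labels
        • done:
          end ‖ end  ✓
        • data:
          end ‖ end  ✓
        • ok:
          X ‖ X  ✓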